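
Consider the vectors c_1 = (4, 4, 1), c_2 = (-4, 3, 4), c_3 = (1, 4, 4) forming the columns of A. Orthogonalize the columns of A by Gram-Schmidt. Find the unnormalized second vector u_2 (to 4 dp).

u_2 = (-4.0000, 3.0000, 4.0000)

c_1 = (4, 4, 1); ‖c_1‖ = 5.7446, so e_1 = (0.6963, 0.6963, 0.1741).
e_1·c_2 = 0.6963·(-4) + 0.6963·3 + 0.1741·4 = 0.0000.
u_2 = c_2 + 0.0000·e_1 = (-4.0000, 3.0000, 4.0000).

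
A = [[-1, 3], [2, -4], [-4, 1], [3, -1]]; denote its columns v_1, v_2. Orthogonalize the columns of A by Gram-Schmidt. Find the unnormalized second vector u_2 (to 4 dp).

v_1 = (-1, 2, -4, 3); ‖v_1‖ = 5.4772, so e_1 = (-0.1826, 0.3651, -0.7303, 0.5477).
e_1·v_2 = (-0.1826)·3 + 0.3651·(-4) + (-0.7303)·1 + 0.5477·(-1) = -3.2863.
u_2 = v_2 + 3.2863·e_1 = (2.4000, -2.8000, -1.4000, 0.8000).

u_2 = (2.4000, -2.8000, -1.4000, 0.8000)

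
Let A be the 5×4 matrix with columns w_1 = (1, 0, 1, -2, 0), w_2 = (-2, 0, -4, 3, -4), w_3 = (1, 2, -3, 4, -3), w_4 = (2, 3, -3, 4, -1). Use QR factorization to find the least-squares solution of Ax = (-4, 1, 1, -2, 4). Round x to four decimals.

w_1 = (1, 0, 1, -2, 0); ‖w_1‖ = 2.4495, so q_1 = (0.4082, 0.0000, 0.4082, -0.8165, 0.0000).
q_1·w_2 = 0.4082·(-2) + 0.0000·0 + 0.4082·(-4) + (-0.8165)·3 + 0.0000·(-4) = -4.8990.
u_2 = w_2 + 4.8990·q_1 = (0.0000, 0.0000, -2.0000, -1.0000, -4.0000).
‖u_2‖ = 4.5826, so q_2 = (0.0000, 0.0000, -0.4364, -0.2182, -0.8729).
q_1·w_3 = 0.4082·1 + 0.0000·2 + 0.4082·(-3) + (-0.8165)·4 + 0.0000·(-3) = -4.0825; q_2·w_3 = 0.0000·1 + 0.0000·2 + (-0.4364)·(-3) + (-0.2182)·4 + (-0.8729)·(-3) = 3.0551.
u_3 = w_3 + 4.0825·q_1 − 3.0551·q_2 = (2.6667, 2.0000, 0.0000, 1.3333, -0.3333).
‖u_3‖ = 3.6056, so q_3 = (0.7396, 0.5547, 0.0000, 0.3698, -0.0925).
q_1·w_4 = 0.4082·2 + 0.0000·3 + 0.4082·(-3) + (-0.8165)·4 + 0.0000·(-1) = -3.6742; q_2·w_4 = 0.0000·2 + 0.0000·3 + (-0.4364)·(-3) + (-0.2182)·4 + (-0.8729)·(-1) = 1.3093; q_3·w_4 = 0.7396·2 + 0.5547·3 + (0.0000)·(-3) + 0.3698·4 + (-0.0925)·(-1) = 4.7150.
u_4 = w_4 + 3.6742·q_1 − 1.3093·q_2 − 4.7150·q_3 = (0.0128, 0.3846, -0.9286, -0.4579, 0.5788).
‖u_4‖ = 1.2470, so q_4 = (0.0103, 0.3084, -0.7447, -0.3672, 0.4641).
Qᵀb = (0.4082, -3.4915, -3.5131, 2.1135).
Back-substitute: x_4 = 2.1135/1.2470 = 1.6949.
x_3 = (-3.5131 − 4.7150·1.6949)/3.6056 = -3.1908.
x_2 = (-3.4915 − 3.0551·(-3.1908) − 1.3093·1.6949)/4.5826 = 0.8810.
x_1 = (0.4082 + 4.8990·0.8810 + 4.0825·(-3.1908) + 3.6742·1.6949)/2.4495 = -0.8469.

x = (-0.8469, 0.8810, -3.1908, 1.6949)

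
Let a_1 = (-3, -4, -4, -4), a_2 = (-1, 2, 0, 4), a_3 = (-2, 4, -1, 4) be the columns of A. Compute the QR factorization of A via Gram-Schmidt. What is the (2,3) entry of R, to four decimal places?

a_1 = (-3, -4, -4, -4); ‖a_1‖ = 7.5498, so e_1 = (-0.3974, -0.5298, -0.5298, -0.5298).
e_1·a_2 = (-0.3974)·(-1) + (-0.5298)·2 + (-0.5298)·0 + (-0.5298)·4 = -2.7815.
u_2 = a_2 + 2.7815·e_1 = (-2.1053, 0.5263, -1.4737, 2.5263).
‖u_2‖ = 3.6419, so e_2 = (-0.5781, 0.1445, -0.4047, 0.6937).
r_{23} = e_2·a_3 = 4.9136.

r_{23} = 4.9136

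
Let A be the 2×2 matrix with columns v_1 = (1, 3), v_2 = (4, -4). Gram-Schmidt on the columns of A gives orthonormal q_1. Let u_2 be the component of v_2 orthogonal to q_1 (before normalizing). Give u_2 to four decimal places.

u_2 = (4.8000, -1.6000)

v_1 = (1, 3); ‖v_1‖ = 3.1623, so q_1 = (0.3162, 0.9487).
q_1·v_2 = 0.3162·4 + 0.9487·(-4) = -2.5298.
u_2 = v_2 + 2.5298·q_1 = (4.8000, -1.6000).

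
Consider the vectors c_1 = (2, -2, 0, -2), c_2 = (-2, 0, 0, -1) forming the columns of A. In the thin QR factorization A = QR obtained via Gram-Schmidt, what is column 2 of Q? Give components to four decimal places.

e_2 = (-0.7715, -0.1543, 0.0000, -0.6172)

e_1 = c_1/‖c_1‖ = (2, -2, 0, -2)/3.4641 = (0.5774, -0.5774, 0.0000, -0.5774).
r_{12} = e_1·c_2 = -0.5774.
u_2 = c_2 + 0.5774·e_1 = (-1.6667, -0.3333, 0.0000, -1.3333).
‖u_2‖ = 2.1602, so e_2 = (-0.7715, -0.1543, 0.0000, -0.6172).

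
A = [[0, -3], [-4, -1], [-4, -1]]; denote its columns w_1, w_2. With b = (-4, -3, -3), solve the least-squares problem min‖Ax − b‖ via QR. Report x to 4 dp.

w_1 = (0, -4, -4); ‖w_1‖ = 5.6569, so q_1 = (0.0000, -0.7071, -0.7071).
q_1·w_2 = 0.0000·(-3) + (-0.7071)·(-1) + (-0.7071)·(-1) = 1.4142.
u_2 = w_2 − 1.4142·q_1 = (-3.0000, 0.0000, 0.0000).
‖u_2‖ = 3.0000, so q_2 = (-1.0000, 0.0000, 0.0000).
Qᵀb = (4.2426, 4.0000).
Back-substitute: x_2 = 4.0000/3.0000 = 1.3333.
x_1 = (4.2426 − 1.4142·1.3333)/5.6569 = 0.4167.

x = (0.4167, 1.3333)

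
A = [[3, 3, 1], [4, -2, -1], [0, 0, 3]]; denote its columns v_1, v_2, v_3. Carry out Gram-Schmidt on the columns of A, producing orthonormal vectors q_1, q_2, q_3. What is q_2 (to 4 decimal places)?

v_1 = (3, 4, 0); ‖v_1‖ = 5.0000, so q_1 = (0.6000, 0.8000, 0.0000).
q_1·v_2 = 0.6000·3 + 0.8000·(-2) + 0.0000·0 = 0.2000.
u_2 = v_2 − 0.2000·q_1 = (2.8800, -2.1600, 0.0000).
‖u_2‖ = 3.6000, so q_2 = (0.8000, -0.6000, 0.0000).

q_2 = (0.8000, -0.6000, 0.0000)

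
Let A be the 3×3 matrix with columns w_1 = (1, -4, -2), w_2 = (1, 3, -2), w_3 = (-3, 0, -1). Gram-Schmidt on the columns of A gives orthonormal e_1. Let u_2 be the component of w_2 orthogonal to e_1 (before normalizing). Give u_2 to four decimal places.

u_2 = (1.3333, 1.6667, -2.6667)

w_1 = (1, -4, -2); ‖w_1‖ = 4.5826, so e_1 = (0.2182, -0.8729, -0.4364).
e_1·w_2 = 0.2182·1 + (-0.8729)·3 + (-0.4364)·(-2) = -1.5275.
u_2 = w_2 + 1.5275·e_1 = (1.3333, 1.6667, -2.6667).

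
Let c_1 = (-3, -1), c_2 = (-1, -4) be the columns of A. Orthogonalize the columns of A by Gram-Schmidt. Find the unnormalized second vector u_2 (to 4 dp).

u_2 = (1.1000, -3.3000)

c_1 = (-3, -1); ‖c_1‖ = 3.1623, so e_1 = (-0.9487, -0.3162).
e_1·c_2 = (-0.9487)·(-1) + (-0.3162)·(-4) = 2.2136.
u_2 = c_2 − 2.2136·e_1 = (1.1000, -3.3000).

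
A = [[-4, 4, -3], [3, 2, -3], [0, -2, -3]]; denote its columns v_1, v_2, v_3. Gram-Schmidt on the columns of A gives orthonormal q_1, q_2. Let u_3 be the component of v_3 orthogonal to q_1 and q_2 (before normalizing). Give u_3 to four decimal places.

u_3 = (-1.2240, -1.6320, -4.0800)

v_1 = (-4, 3, 0); ‖v_1‖ = 5.0000, so q_1 = (-0.8000, 0.6000, 0.0000).
q_1·v_2 = (-0.8000)·4 + 0.6000·2 + 0.0000·(-2) = -2.0000.
u_2 = v_2 + 2.0000·q_1 = (2.4000, 3.2000, -2.0000).
‖u_2‖ = 4.4721, so q_2 = (0.5367, 0.7155, -0.4472).
q_1·v_3 = (-0.8000)·(-3) + 0.6000·(-3) + 0.0000·(-3) = 0.6000; q_2·v_3 = 0.5367·(-3) + 0.7155·(-3) + (-0.4472)·(-3) = -2.4150.
u_3 = v_3 − 0.6000·q_1 + 2.4150·q_2 = (-1.2240, -1.6320, -4.0800).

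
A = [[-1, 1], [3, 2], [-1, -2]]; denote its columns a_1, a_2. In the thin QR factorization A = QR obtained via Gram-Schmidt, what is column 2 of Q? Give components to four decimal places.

q_2 = (0.7675, 0.0426, -0.6396)

q_1 = a_1/‖a_1‖ = (-1, 3, -1)/3.3166 = (-0.3015, 0.9045, -0.3015).
r_{12} = q_1·a_2 = 2.1106.
u_2 = a_2 − 2.1106·q_1 = (1.6364, 0.0909, -1.3636).
‖u_2‖ = 2.1320, so q_2 = (0.7675, 0.0426, -0.6396).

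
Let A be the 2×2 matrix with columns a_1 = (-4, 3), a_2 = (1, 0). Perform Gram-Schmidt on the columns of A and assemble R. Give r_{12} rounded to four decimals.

r_{12} = -0.8000

a_1 = (-4, 3); ‖a_1‖ = 5.0000, so q_1 = (-0.8000, 0.6000).
r_{12} = q_1·a_2 = -0.8000.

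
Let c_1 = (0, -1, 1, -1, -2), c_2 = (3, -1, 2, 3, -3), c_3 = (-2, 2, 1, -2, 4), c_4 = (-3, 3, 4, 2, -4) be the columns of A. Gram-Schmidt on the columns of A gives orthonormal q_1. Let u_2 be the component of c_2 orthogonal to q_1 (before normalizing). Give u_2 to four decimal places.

c_1 = (0, -1, 1, -1, -2); ‖c_1‖ = 2.6458, so q_1 = (0.0000, -0.3780, 0.3780, -0.3780, -0.7559).
q_1·c_2 = 0.0000·3 + (-0.3780)·(-1) + 0.3780·2 + (-0.3780)·3 + (-0.7559)·(-3) = 2.2678.
u_2 = c_2 − 2.2678·q_1 = (3.0000, -0.1429, 1.1429, 3.8571, -1.2857).

u_2 = (3.0000, -0.1429, 1.1429, 3.8571, -1.2857)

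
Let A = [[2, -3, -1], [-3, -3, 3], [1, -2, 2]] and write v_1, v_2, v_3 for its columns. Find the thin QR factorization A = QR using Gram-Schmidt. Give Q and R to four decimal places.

Q = [[0.5345, -0.6711, -0.5137], [-0.8018, -0.5949, -0.0571], [0.2673, -0.4423, 0.8561]], R = [[3.7417, 0.2673, -2.4054], [0.0000, 4.6828, -1.9982], [0.0000, 0.0000, 2.0546]]

v_1 = (2, -3, 1); ‖v_1‖ = 3.7417, so e_1 = (0.5345, -0.8018, 0.2673).
e_1·v_2 = 0.5345·(-3) + (-0.8018)·(-3) + 0.2673·(-2) = 0.2673.
u_2 = v_2 − 0.2673·e_1 = (-3.1429, -2.7857, -2.0714).
‖u_2‖ = 4.6828, so e_2 = (-0.6711, -0.5949, -0.4423).
e_1·v_3 = 0.5345·(-1) + (-0.8018)·3 + 0.2673·2 = -2.4054; e_2·v_3 = (-0.6711)·(-1) + (-0.5949)·3 + (-0.4423)·2 = -1.9982.
u_3 = v_3 + 2.4054·e_1 + 1.9982·e_2 = (-1.0554, -0.1173, 1.7590).
‖u_3‖ = 2.0546, so e_3 = (-0.5137, -0.0571, 0.8561).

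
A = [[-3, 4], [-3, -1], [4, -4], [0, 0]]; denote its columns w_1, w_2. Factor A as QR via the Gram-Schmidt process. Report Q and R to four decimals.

Q = [[-0.5145, 0.4693], [-0.5145, -0.8385], [0.6860, -0.2769], [0.0000, 0.0000]], R = [[5.8310, -4.2875], [0.0000, 3.8233]]

w_1 = (-3, -3, 4, 0); ‖w_1‖ = 5.8310, so q_1 = (-0.5145, -0.5145, 0.6860, 0.0000).
q_1·w_2 = (-0.5145)·4 + (-0.5145)·(-1) + 0.6860·(-4) + 0.0000·0 = -4.2875.
u_2 = w_2 + 4.2875·q_1 = (1.7941, -3.2059, -1.0588, 0.0000).
‖u_2‖ = 3.8233, so q_2 = (0.4693, -0.8385, -0.2769, 0.0000).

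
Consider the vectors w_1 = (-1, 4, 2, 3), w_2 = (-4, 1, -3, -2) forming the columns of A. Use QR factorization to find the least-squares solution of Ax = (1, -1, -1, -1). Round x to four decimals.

w_1 = (-1, 4, 2, 3); ‖w_1‖ = 5.4772, so q_1 = (-0.1826, 0.7303, 0.3651, 0.5477).
q_1·w_2 = (-0.1826)·(-4) + 0.7303·1 + 0.3651·(-3) + 0.5477·(-2) = -0.7303.
u_2 = w_2 + 0.7303·q_1 = (-4.1333, 1.5333, -2.7333, -1.6000).
‖u_2‖ = 5.4283, so q_2 = (-0.7614, 0.2825, -0.5035, -0.2948).
Qᵀb = (-1.8257, -0.2456).
Back-substitute: x_2 = -0.2456/5.4283 = -0.0452.
x_1 = (-1.8257 + 0.7303·(-0.0452))/5.4772 = -0.3394.

x = (-0.3394, -0.0452)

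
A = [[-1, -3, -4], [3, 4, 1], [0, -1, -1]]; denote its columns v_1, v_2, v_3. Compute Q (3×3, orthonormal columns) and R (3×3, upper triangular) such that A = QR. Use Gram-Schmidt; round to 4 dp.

e_1 = v_1/‖v_1‖ = (-1, 3, 0)/3.1623 = (-0.3162, 0.9487, 0.0000).
r_{12} = e_1·v_2 = 4.7434.
u_2 = v_2 − 4.7434·e_1 = (-1.5000, -0.5000, -1.0000).
‖u_2‖ = 1.8708, so e_2 = (-0.8018, -0.2673, -0.5345).
r_{13} = e_1·v_3 = 2.2136; r_{23} = e_2·v_3 = 3.4744.
u_3 = v_3 − 2.2136·e_1 − 3.4744·e_2 = (-0.5143, -0.1714, 0.8571).
‖u_3‖ = 1.0142, so e_3 = (-0.5071, -0.1690, 0.8452).

Q = [[-0.3162, -0.8018, -0.5071], [0.9487, -0.2673, -0.1690], [0.0000, -0.5345, 0.8452]], R = [[3.1623, 4.7434, 2.2136], [0.0000, 1.8708, 3.4744], [0.0000, 0.0000, 1.0142]]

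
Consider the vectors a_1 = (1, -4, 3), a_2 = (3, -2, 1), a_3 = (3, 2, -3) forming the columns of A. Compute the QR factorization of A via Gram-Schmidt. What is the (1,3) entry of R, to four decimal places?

r_{13} = -2.7456

a_1 = (1, -4, 3); ‖a_1‖ = 5.0990, so e_1 = (0.1961, -0.7845, 0.5883).
r_{13} = e_1·a_3 = -2.7456.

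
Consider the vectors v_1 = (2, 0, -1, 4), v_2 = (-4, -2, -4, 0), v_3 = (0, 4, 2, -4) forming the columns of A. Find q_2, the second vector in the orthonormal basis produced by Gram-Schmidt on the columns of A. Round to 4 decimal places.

q_1 = v_1/‖v_1‖ = (2, 0, -1, 4)/4.5826 = (0.4364, 0.0000, -0.2182, 0.8729).
r_{12} = q_1·v_2 = -0.8729.
u_2 = v_2 + 0.8729·q_1 = (-3.6190, -2.0000, -4.1905, 0.7619).
‖u_2‖ = 5.9362, so q_2 = (-0.6097, -0.3369, -0.7059, 0.1283).

q_2 = (-0.6097, -0.3369, -0.7059, 0.1283)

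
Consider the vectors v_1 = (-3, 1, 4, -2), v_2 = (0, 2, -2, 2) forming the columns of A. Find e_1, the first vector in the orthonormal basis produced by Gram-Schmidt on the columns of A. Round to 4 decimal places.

e_1 = (-0.5477, 0.1826, 0.7303, -0.3651)

v_1 = (-3, 1, 4, -2); ‖v_1‖ = 5.4772, so e_1 = (-0.5477, 0.1826, 0.7303, -0.3651).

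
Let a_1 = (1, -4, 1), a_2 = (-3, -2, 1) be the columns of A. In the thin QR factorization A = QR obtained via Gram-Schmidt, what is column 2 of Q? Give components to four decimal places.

e_1 = a_1/‖a_1‖ = (1, -4, 1)/4.2426 = (0.2357, -0.9428, 0.2357).
r_{12} = e_1·a_2 = 1.4142.
u_2 = a_2 − 1.4142·e_1 = (-3.3333, -0.6667, 0.6667).
‖u_2‖ = 3.4641, so e_2 = (-0.9623, -0.1925, 0.1925).

e_2 = (-0.9623, -0.1925, 0.1925)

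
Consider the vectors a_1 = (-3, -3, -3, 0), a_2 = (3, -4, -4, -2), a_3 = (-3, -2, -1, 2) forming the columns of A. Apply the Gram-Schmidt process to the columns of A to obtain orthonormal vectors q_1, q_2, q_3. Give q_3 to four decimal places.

q_1 = a_1/‖a_1‖ = (-3, -3, -3, 0)/5.1962 = (-0.5774, -0.5774, -0.5774, 0.0000).
r_{12} = q_1·a_2 = 2.8868.
u_2 = a_2 − 2.8868·q_1 = (4.6667, -2.3333, -2.3333, -2.0000).
‖u_2‖ = 6.0553, so q_2 = (0.7707, -0.3853, -0.3853, -0.3303).
r_{13} = q_1·a_3 = 3.4641; r_{23} = q_2·a_3 = -1.8166.
u_3 = a_3 − 3.4641·q_1 + 1.8166·q_2 = (0.4000, -0.7000, 0.3000, 1.4000).
‖u_3‖ = 1.6432, so q_3 = (0.2434, -0.4260, 0.1826, 0.8520).

q_3 = (0.2434, -0.4260, 0.1826, 0.8520)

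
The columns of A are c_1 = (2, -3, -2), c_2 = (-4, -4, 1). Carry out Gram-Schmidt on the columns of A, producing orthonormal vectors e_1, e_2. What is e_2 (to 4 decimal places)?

c_1 = (2, -3, -2); ‖c_1‖ = 4.1231, so e_1 = (0.4851, -0.7276, -0.4851).
e_1·c_2 = 0.4851·(-4) + (-0.7276)·(-4) + (-0.4851)·1 = 0.4851.
u_2 = c_2 − 0.4851·e_1 = (-4.2353, -3.6471, 1.2353).
‖u_2‖ = 5.7240, so e_2 = (-0.7399, -0.6371, 0.2158).

e_2 = (-0.7399, -0.6371, 0.2158)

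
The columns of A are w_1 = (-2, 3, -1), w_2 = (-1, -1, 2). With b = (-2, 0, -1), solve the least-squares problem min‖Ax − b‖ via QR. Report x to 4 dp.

x = (0.4000, 0.2000)

w_1 = (-2, 3, -1); ‖w_1‖ = 3.7417, so e_1 = (-0.5345, 0.8018, -0.2673).
e_1·w_2 = (-0.5345)·(-1) + 0.8018·(-1) + (-0.2673)·2 = -0.8018.
u_2 = w_2 + 0.8018·e_1 = (-1.4286, -0.3571, 1.7857).
‖u_2‖ = 2.3146, so e_2 = (-0.6172, -0.1543, 0.7715).
Qᵀb = (1.3363, 0.4629).
Back-substitute: x_2 = 0.4629/2.3146 = 0.2000.
x_1 = (1.3363 + 0.8018·0.2000)/3.7417 = 0.4000.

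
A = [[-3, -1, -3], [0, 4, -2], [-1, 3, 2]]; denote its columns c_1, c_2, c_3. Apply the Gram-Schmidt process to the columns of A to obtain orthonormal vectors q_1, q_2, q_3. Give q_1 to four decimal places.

c_1 = (-3, 0, -1); ‖c_1‖ = 3.1623, so q_1 = (-0.9487, 0.0000, -0.3162).

q_1 = (-0.9487, 0.0000, -0.3162)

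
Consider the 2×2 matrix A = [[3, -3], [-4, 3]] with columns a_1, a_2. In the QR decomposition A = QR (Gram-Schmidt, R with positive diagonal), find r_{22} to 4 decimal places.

a_1 = (3, -4); ‖a_1‖ = 5.0000, so q_1 = (0.6000, -0.8000).
q_1·a_2 = 0.6000·(-3) + (-0.8000)·3 = -4.2000.
u_2 = a_2 + 4.2000·q_1 = (-0.4800, -0.3600).
r_{22} = ‖u_2‖ = 0.6000.

r_{22} = 0.6000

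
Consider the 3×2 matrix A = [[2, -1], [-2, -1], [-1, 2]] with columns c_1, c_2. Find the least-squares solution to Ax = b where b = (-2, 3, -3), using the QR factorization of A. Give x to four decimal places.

c_1 = (2, -2, -1); ‖c_1‖ = 3.0000, so e_1 = (0.6667, -0.6667, -0.3333).
e_1·c_2 = 0.6667·(-1) + (-0.6667)·(-1) + (-0.3333)·2 = -0.6667.
u_2 = c_2 + 0.6667·e_1 = (-0.5556, -1.4444, 1.7778).
‖u_2‖ = 2.3570, so e_2 = (-0.2357, -0.6128, 0.7542).
Qᵀb = (-2.3333, -3.6298).
Back-substitute: x_2 = -3.6298/2.3570 = -1.5400.
x_1 = (-2.3333 + 0.6667·(-1.5400))/3.0000 = -1.1200.

x = (-1.1200, -1.5400)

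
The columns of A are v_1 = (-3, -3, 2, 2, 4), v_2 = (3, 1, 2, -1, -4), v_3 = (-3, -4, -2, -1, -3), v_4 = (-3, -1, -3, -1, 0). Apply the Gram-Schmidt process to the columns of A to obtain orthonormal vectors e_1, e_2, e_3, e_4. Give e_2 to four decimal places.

e_2 = (0.2960, -0.2220, 0.8387, 0.0617, -0.3947)

e_1 = v_1/‖v_1‖ = (-3, -3, 2, 2, 4)/6.4807 = (-0.4629, -0.4629, 0.3086, 0.3086, 0.6172).
r_{12} = e_1·v_2 = -4.0119.
u_2 = v_2 + 4.0119·e_1 = (1.1429, -0.8571, 3.2381, 0.2381, -1.5238).
‖u_2‖ = 3.8607, so e_2 = (0.2960, -0.2220, 0.8387, 0.0617, -0.3947).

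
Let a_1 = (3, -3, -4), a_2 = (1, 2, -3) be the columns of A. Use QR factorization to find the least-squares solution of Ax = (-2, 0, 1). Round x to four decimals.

x = (-0.2405, -0.2025)

q_1 = a_1/‖a_1‖ = (3, -3, -4)/5.8310 = (0.5145, -0.5145, -0.6860).
r_{12} = q_1·a_2 = 1.5435.
u_2 = a_2 − 1.5435·q_1 = (0.2059, 2.7941, -1.9412).
‖u_2‖ = 3.4085, so q_2 = (0.0604, 0.8198, -0.5695).
Qᵀb = (-1.7150, -0.6903).
Back-substitute: x_2 = -0.6903/3.4085 = -0.2025.
x_1 = (-1.7150 − 1.5435·(-0.2025))/5.8310 = -0.2405.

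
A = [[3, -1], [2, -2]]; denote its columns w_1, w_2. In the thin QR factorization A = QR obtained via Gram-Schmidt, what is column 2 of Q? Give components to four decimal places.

w_1 = (3, 2); ‖w_1‖ = 3.6056, so q_1 = (0.8321, 0.5547).
q_1·w_2 = 0.8321·(-1) + 0.5547·(-2) = -1.9415.
u_2 = w_2 + 1.9415·q_1 = (0.6154, -0.9231).
‖u_2‖ = 1.1094, so q_2 = (0.5547, -0.8321).

q_2 = (0.5547, -0.8321)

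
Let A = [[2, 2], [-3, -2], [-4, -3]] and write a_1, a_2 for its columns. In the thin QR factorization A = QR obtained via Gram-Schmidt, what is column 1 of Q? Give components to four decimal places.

a_1 = (2, -3, -4); ‖a_1‖ = 5.3852, so q_1 = (0.3714, -0.5571, -0.7428).

q_1 = (0.3714, -0.5571, -0.7428)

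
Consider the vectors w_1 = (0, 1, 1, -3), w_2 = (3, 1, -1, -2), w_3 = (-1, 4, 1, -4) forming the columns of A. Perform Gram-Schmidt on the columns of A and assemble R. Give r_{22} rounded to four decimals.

r_{22} = 3.4245

w_1 = (0, 1, 1, -3); ‖w_1‖ = 3.3166, so q_1 = (0.0000, 0.3015, 0.3015, -0.9045).
q_1·w_2 = 0.0000·3 + 0.3015·1 + 0.3015·(-1) + (-0.9045)·(-2) = 1.8091.
u_2 = w_2 − 1.8091·q_1 = (3.0000, 0.4545, -1.5455, -0.3636).
r_{22} = ‖u_2‖ = 3.4245.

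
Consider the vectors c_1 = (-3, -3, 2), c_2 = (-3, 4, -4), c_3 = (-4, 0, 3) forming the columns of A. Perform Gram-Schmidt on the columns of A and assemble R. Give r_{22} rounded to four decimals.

r_{22} = 5.9582

c_1 = (-3, -3, 2); ‖c_1‖ = 4.6904, so q_1 = (-0.6396, -0.6396, 0.4264).
q_1·c_2 = (-0.6396)·(-3) + (-0.6396)·4 + 0.4264·(-4) = -2.3452.
u_2 = c_2 + 2.3452·q_1 = (-4.5000, 2.5000, -3.0000).
r_{22} = ‖u_2‖ = 5.9582.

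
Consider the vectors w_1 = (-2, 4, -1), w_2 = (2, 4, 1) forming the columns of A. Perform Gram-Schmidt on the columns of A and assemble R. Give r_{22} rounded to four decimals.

r_{22} = 3.9036

w_1 = (-2, 4, -1); ‖w_1‖ = 4.5826, so q_1 = (-0.4364, 0.8729, -0.2182).
q_1·w_2 = (-0.4364)·2 + 0.8729·4 + (-0.2182)·1 = 2.4004.
u_2 = w_2 − 2.4004·q_1 = (3.0476, 1.9048, 1.5238).
r_{22} = ‖u_2‖ = 3.9036.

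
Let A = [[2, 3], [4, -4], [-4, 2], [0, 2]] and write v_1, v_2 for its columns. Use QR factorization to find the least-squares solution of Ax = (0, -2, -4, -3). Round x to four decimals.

x = (0.1806, -0.0833)

v_1 = (2, 4, -4, 0); ‖v_1‖ = 6.0000, so e_1 = (0.3333, 0.6667, -0.6667, 0.0000).
e_1·v_2 = 0.3333·3 + 0.6667·(-4) + (-0.6667)·2 + 0.0000·2 = -3.0000.
u_2 = v_2 + 3.0000·e_1 = (4.0000, -2.0000, 0.0000, 2.0000).
‖u_2‖ = 4.8990, so e_2 = (0.8165, -0.4082, 0.0000, 0.4082).
Qᵀb = (1.3333, -0.4082).
Back-substitute: x_2 = -0.4082/4.8990 = -0.0833.
x_1 = (1.3333 + 3.0000·(-0.0833))/6.0000 = 0.1806.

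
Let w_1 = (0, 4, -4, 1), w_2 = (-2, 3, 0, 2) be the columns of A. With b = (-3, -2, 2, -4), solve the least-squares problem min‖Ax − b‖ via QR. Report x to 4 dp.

w_1 = (0, 4, -4, 1); ‖w_1‖ = 5.7446, so e_1 = (0.0000, 0.6963, -0.6963, 0.1741).
e_1·w_2 = 0.0000·(-2) + 0.6963·3 + (-0.6963)·0 + 0.1741·2 = 2.4371.
u_2 = w_2 − 2.4371·e_1 = (-2.0000, 1.3030, 1.6970, 1.5758).
‖u_2‖ = 3.3257, so e_2 = (-0.6014, 0.3918, 0.5103, 0.4738).
Qᵀb = (-3.4816, 0.1458).
Back-substitute: x_2 = 0.1458/3.3257 = 0.0438.
x_1 = (-3.4816 − 2.4371·0.0438)/5.7446 = -0.6247.

x = (-0.6247, 0.0438)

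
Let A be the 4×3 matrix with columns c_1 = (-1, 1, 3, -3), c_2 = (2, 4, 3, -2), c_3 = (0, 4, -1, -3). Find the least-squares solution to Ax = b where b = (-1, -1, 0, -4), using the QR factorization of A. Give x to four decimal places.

c_1 = (-1, 1, 3, -3); ‖c_1‖ = 4.4721, so q_1 = (-0.2236, 0.2236, 0.6708, -0.6708).
q_1·c_2 = (-0.2236)·2 + 0.2236·4 + 0.6708·3 + (-0.6708)·(-2) = 3.8013.
u_2 = c_2 − 3.8013·q_1 = (2.8500, 3.1500, 0.4500, 0.5500).
‖u_2‖ = 4.3070, so q_2 = (0.6617, 0.7314, 0.1045, 0.1277).
q_1·c_3 = (-0.2236)·0 + 0.2236·4 + 0.6708·(-1) + (-0.6708)·(-3) = 2.2361; q_2·c_3 = 0.6617·0 + 0.7314·4 + 0.1045·(-1) + 0.1277·(-3) = 2.4379.
u_3 = c_3 − 2.2361·q_1 − 2.4379·q_2 = (-1.1132, 1.7170, -2.7547, -1.8113).
‖u_3‖ = 3.8803, so q_3 = (-0.2869, 0.4425, -0.7099, -0.4668).
Qᵀb = (2.6833, -1.9039, 1.7116).
Back-substitute: x_3 = 1.7116/3.8803 = 0.4411.
x_2 = (-1.9039 − 2.4379·0.4411)/4.3070 = -0.6917.
x_1 = (2.6833 − 3.8013·(-0.6917) − 2.2361·0.4411)/4.4721 = 0.9674.

x = (0.9674, -0.6917, 0.4411)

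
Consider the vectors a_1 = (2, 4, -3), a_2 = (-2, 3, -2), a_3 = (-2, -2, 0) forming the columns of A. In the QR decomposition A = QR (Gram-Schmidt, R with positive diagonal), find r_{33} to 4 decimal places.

r_{33} = 1.2766

e_1 = a_1/‖a_1‖ = (2, 4, -3)/5.3852 = (0.3714, 0.7428, -0.5571).
r_{12} = e_1·a_2 = 2.5997.
u_2 = a_2 − 2.5997·e_1 = (-2.9655, 1.0690, -0.5517).
‖u_2‖ = 3.2002, so e_2 = (-0.9267, 0.3340, -0.1724).
r_{13} = e_1·a_3 = -2.2283; r_{23} = e_2·a_3 = 1.1853.
u_3 = a_3 + 2.2283·e_1 − 1.1853·e_2 = (-0.0741, -0.7407, -1.0370).
r_{33} = ‖u_3‖ = 1.2766.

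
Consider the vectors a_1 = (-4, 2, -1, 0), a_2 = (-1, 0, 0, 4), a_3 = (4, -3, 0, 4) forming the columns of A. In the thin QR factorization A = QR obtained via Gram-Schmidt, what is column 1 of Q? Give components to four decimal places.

q_1 = a_1/‖a_1‖ = (-4, 2, -1, 0)/4.5826 = (-0.8729, 0.4364, -0.2182, 0.0000).

q_1 = (-0.8729, 0.4364, -0.2182, 0.0000)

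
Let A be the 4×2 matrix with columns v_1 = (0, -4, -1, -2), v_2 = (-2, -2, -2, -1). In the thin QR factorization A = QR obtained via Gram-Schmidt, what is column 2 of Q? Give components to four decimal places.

e_1 = v_1/‖v_1‖ = (0, -4, -1, -2)/4.5826 = (0.0000, -0.8729, -0.2182, -0.4364).
r_{12} = e_1·v_2 = 2.6186.
u_2 = v_2 − 2.6186·e_1 = (-2.0000, 0.2857, -1.4286, 0.1429).
‖u_2‖ = 2.4785, so e_2 = (-0.8069, 0.1153, -0.5764, 0.0576).

e_2 = (-0.8069, 0.1153, -0.5764, 0.0576)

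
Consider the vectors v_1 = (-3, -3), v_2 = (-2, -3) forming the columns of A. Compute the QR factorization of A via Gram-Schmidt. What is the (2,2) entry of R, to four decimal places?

e_1 = v_1/‖v_1‖ = (-3, -3)/4.2426 = (-0.7071, -0.7071).
r_{12} = e_1·v_2 = 3.5355.
u_2 = v_2 − 3.5355·e_1 = (0.5000, -0.5000).
r_{22} = ‖u_2‖ = 0.7071.

r_{22} = 0.7071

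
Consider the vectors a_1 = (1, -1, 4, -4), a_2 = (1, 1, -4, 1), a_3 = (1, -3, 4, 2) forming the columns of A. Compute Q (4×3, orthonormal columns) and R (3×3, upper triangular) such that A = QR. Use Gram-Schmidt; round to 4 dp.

a_1 = (1, -1, 4, -4); ‖a_1‖ = 5.8310, so e_1 = (0.1715, -0.1715, 0.6860, -0.6860).
e_1·a_2 = 0.1715·1 + (-0.1715)·1 + 0.6860·(-4) + (-0.6860)·1 = -3.4300.
u_2 = a_2 + 3.4300·e_1 = (1.5882, 0.4118, -1.6471, -1.3529).
‖u_2‖ = 2.6899, so e_2 = (0.5905, 0.1531, -0.6123, -0.5030).
e_1·a_3 = 0.1715·1 + (-0.1715)·(-3) + 0.6860·4 + (-0.6860)·2 = 2.0580; e_2·a_3 = 0.5905·1 + 0.1531·(-3) + (-0.6123)·4 + (-0.5030)·2 = -3.3240.
u_3 = a_3 − 2.0580·e_1 + 3.3240·e_2 = (2.6098, -2.1382, 0.5528, 1.7398).
‖u_3‖ = 3.8361, so e_3 = (0.6803, -0.5574, 0.1441, 0.4535).

Q = [[0.1715, 0.5905, 0.6803], [-0.1715, 0.1531, -0.5574], [0.6860, -0.6123, 0.1441], [-0.6860, -0.5030, 0.4535]], R = [[5.8310, -3.4300, 2.0580], [0.0000, 2.6899, -3.3240], [0.0000, 0.0000, 3.8361]]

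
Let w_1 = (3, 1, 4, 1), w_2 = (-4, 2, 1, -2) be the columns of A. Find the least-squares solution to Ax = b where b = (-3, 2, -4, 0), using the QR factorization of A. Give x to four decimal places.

w_1 = (3, 1, 4, 1); ‖w_1‖ = 5.1962, so q_1 = (0.5774, 0.1925, 0.7698, 0.1925).
q_1·w_2 = 0.5774·(-4) + 0.1925·2 + 0.7698·1 + 0.1925·(-2) = -1.5396.
u_2 = w_2 + 1.5396·q_1 = (-3.1111, 2.2963, 2.1852, -1.7037).
‖u_2‖ = 4.7571, so q_2 = (-0.6540, 0.4827, 0.4594, -0.3581).
Qᵀb = (-4.4264, 1.0900).
Back-substitute: x_2 = 1.0900/4.7571 = 0.2291.
x_1 = (-4.4264 + 1.5396·0.2291)/5.1962 = -0.7840.

x = (-0.7840, 0.2291)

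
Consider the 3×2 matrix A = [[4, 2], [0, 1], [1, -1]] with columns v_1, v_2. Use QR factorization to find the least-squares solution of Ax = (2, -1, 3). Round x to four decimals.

x = (1.2453, -1.4528)

v_1 = (4, 0, 1); ‖v_1‖ = 4.1231, so e_1 = (0.9701, 0.0000, 0.2425).
e_1·v_2 = 0.9701·2 + 0.0000·1 + 0.2425·(-1) = 1.6977.
u_2 = v_2 − 1.6977·e_1 = (0.3529, 1.0000, -1.4118).
‖u_2‖ = 1.7657, so e_2 = (0.1999, 0.5664, -0.7996).
Qᵀb = (2.6679, -2.5652).
Back-substitute: x_2 = -2.5652/1.7657 = -1.4528.
x_1 = (2.6679 − 1.6977·(-1.4528))/4.1231 = 1.2453.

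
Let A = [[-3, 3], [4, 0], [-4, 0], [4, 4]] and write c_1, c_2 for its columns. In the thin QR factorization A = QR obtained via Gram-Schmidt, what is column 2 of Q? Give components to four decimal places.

c_1 = (-3, 4, -4, 4); ‖c_1‖ = 7.5498, so e_1 = (-0.3974, 0.5298, -0.5298, 0.5298).
e_1·c_2 = (-0.3974)·3 + 0.5298·0 + (-0.5298)·0 + 0.5298·4 = 0.9272.
u_2 = c_2 − 0.9272·e_1 = (3.3684, -0.4912, 0.4912, 3.5088).
‖u_2‖ = 4.9133, so e_2 = (0.6856, -0.1000, 0.1000, 0.7141).

e_2 = (0.6856, -0.1000, 0.1000, 0.7141)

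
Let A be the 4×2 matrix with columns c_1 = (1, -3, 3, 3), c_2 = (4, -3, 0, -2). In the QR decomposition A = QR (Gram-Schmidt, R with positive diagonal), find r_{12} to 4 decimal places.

r_{12} = 1.3229

e_1 = c_1/‖c_1‖ = (1, -3, 3, 3)/5.2915 = (0.1890, -0.5669, 0.5669, 0.5669).
r_{12} = e_1·c_2 = 1.3229.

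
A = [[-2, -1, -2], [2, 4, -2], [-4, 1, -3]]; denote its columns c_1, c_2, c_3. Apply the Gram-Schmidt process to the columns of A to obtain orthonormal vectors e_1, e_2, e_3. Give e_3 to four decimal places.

c_1 = (-2, 2, -4); ‖c_1‖ = 4.8990, so e_1 = (-0.4082, 0.4082, -0.8165).
e_1·c_2 = (-0.4082)·(-1) + 0.4082·4 + (-0.8165)·1 = 1.2247.
u_2 = c_2 − 1.2247·e_1 = (-0.5000, 3.5000, 2.0000).
‖u_2‖ = 4.0620, so e_2 = (-0.1231, 0.8616, 0.4924).
e_1·c_3 = (-0.4082)·(-2) + 0.4082·(-2) + (-0.8165)·(-3) = 2.4495; e_2·c_3 = (-0.1231)·(-2) + 0.8616·(-2) + 0.4924·(-3) = -2.9542.
u_3 = c_3 − 2.4495·e_1 + 2.9542·e_2 = (-1.3636, -0.4545, 0.4545).
‖u_3‖ = 1.5076, so e_3 = (-0.9045, -0.3015, 0.3015).

e_3 = (-0.9045, -0.3015, 0.3015)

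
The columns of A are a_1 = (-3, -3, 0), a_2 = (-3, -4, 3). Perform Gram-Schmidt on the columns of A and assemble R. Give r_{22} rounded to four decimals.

r_{22} = 3.0822

e_1 = a_1/‖a_1‖ = (-3, -3, 0)/4.2426 = (-0.7071, -0.7071, 0.0000).
r_{12} = e_1·a_2 = 4.9497.
u_2 = a_2 − 4.9497·e_1 = (0.5000, -0.5000, 3.0000).
r_{22} = ‖u_2‖ = 3.0822.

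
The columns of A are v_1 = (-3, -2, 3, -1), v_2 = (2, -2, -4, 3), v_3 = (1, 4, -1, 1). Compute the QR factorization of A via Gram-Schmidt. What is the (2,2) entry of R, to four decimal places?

r_{22} = 4.5205

v_1 = (-3, -2, 3, -1); ‖v_1‖ = 4.7958, so e_1 = (-0.6255, -0.4170, 0.6255, -0.2085).
e_1·v_2 = (-0.6255)·2 + (-0.4170)·(-2) + 0.6255·(-4) + (-0.2085)·3 = -3.5447.
u_2 = v_2 + 3.5447·e_1 = (-0.2174, -3.4783, -1.7826, 2.2609).
r_{22} = ‖u_2‖ = 4.5205.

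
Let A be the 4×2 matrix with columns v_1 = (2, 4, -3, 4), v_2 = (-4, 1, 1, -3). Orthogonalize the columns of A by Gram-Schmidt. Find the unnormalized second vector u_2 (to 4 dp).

v_1 = (2, 4, -3, 4); ‖v_1‖ = 6.7082, so e_1 = (0.2981, 0.5963, -0.4472, 0.5963).
e_1·v_2 = 0.2981·(-4) + 0.5963·1 + (-0.4472)·1 + 0.5963·(-3) = -2.8324.
u_2 = v_2 + 2.8324·e_1 = (-3.1556, 2.6889, -0.2667, -1.3111).

u_2 = (-3.1556, 2.6889, -0.2667, -1.3111)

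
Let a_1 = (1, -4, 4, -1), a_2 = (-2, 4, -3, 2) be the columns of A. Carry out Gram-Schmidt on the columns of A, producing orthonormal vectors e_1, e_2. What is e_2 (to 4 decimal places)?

e_1 = a_1/‖a_1‖ = (1, -4, 4, -1)/5.8310 = (0.1715, -0.6860, 0.6860, -0.1715).
r_{12} = e_1·a_2 = -5.4880.
u_2 = a_2 + 5.4880·e_1 = (-1.0588, 0.2353, 0.7647, 1.0588).
‖u_2‖ = 1.6977, so e_2 = (-0.6237, 0.1386, 0.4504, 0.6237).

e_2 = (-0.6237, 0.1386, 0.4504, 0.6237)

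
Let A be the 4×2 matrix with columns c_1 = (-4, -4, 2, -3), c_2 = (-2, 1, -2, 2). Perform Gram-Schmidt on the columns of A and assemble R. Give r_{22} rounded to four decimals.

q_1 = c_1/‖c_1‖ = (-4, -4, 2, -3)/6.7082 = (-0.5963, -0.5963, 0.2981, -0.4472).
r_{12} = q_1·c_2 = -0.8944.
u_2 = c_2 + 0.8944·q_1 = (-2.5333, 0.4667, -1.7333, 1.6000).
r_{22} = ‖u_2‖ = 3.4928.

r_{22} = 3.4928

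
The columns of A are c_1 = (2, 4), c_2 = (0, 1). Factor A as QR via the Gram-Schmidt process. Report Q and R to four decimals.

Q = [[0.4472, -0.8944], [0.8944, 0.4472]], R = [[4.4721, 0.8944], [0.0000, 0.4472]]

c_1 = (2, 4); ‖c_1‖ = 4.4721, so e_1 = (0.4472, 0.8944).
e_1·c_2 = 0.4472·0 + 0.8944·1 = 0.8944.
u_2 = c_2 − 0.8944·e_1 = (-0.4000, 0.2000).
‖u_2‖ = 0.4472, so e_2 = (-0.8944, 0.4472).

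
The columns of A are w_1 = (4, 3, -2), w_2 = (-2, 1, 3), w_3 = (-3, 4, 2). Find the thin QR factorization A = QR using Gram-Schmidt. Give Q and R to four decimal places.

Q = [[0.7428, -0.1540, -0.6516], [0.5571, 0.6820, 0.4739], [-0.3714, 0.7150, -0.5923]], R = [[5.3852, -2.0426, -0.7428], [0.0000, 3.1349, 4.6198], [0.0000, 0.0000, 2.6656]]

w_1 = (4, 3, -2); ‖w_1‖ = 5.3852, so q_1 = (0.7428, 0.5571, -0.3714).
q_1·w_2 = 0.7428·(-2) + 0.5571·1 + (-0.3714)·3 = -2.0426.
u_2 = w_2 + 2.0426·q_1 = (-0.4828, 2.1379, 2.2414).
‖u_2‖ = 3.1349, so q_2 = (-0.1540, 0.6820, 0.7150).
q_1·w_3 = 0.7428·(-3) + 0.5571·4 + (-0.3714)·2 = -0.7428; q_2·w_3 = (-0.1540)·(-3) + 0.6820·4 + 0.7150·2 = 4.6198.
u_3 = w_3 + 0.7428·q_1 − 4.6198·q_2 = (-1.7368, 1.2632, -1.5789).
‖u_3‖ = 2.6656, so q_3 = (-0.6516, 0.4739, -0.5923).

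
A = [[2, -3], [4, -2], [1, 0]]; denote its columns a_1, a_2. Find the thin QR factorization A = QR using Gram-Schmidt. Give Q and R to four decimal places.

Q = [[0.4364, -0.8704], [0.8729, 0.3482], [0.2182, 0.3482]], R = [[4.5826, -3.0551], [0.0000, 1.9149]]

q_1 = a_1/‖a_1‖ = (2, 4, 1)/4.5826 = (0.4364, 0.8729, 0.2182).
r_{12} = q_1·a_2 = -3.0551.
u_2 = a_2 + 3.0551·q_1 = (-1.6667, 0.6667, 0.6667).
‖u_2‖ = 1.9149, so q_2 = (-0.8704, 0.3482, 0.3482).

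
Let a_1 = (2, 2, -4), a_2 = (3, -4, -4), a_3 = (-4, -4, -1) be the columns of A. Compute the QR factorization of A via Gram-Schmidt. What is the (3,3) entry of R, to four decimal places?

e_1 = a_1/‖a_1‖ = (2, 2, -4)/4.8990 = (0.4082, 0.4082, -0.8165).
r_{12} = e_1·a_2 = 2.8577.
u_2 = a_2 − 2.8577·e_1 = (1.8333, -5.1667, -1.6667).
‖u_2‖ = 5.7300, so e_2 = (0.3200, -0.9017, -0.2909).
r_{13} = e_1·a_3 = -2.4495; r_{23} = e_2·a_3 = 2.6178.
u_3 = a_3 + 2.4495·e_1 − 2.6178·e_2 = (-3.8376, -0.6396, -2.2386).
r_{33} = ‖u_3‖ = 4.4886.

r_{33} = 4.4886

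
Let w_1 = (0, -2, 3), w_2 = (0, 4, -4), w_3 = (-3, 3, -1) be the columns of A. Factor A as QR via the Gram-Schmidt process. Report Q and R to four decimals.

q_1 = w_1/‖w_1‖ = (0, -2, 3)/3.6056 = (0.0000, -0.5547, 0.8321).
r_{12} = q_1·w_2 = -5.5470.
u_2 = w_2 + 5.5470·q_1 = (0.0000, 0.9231, 0.6154).
‖u_2‖ = 1.1094, so q_2 = (0.0000, 0.8321, 0.5547).
r_{13} = q_1·w_3 = -2.4962; r_{23} = q_2·w_3 = 1.9415.
u_3 = w_3 + 2.4962·q_1 − 1.9415·q_2 = (-3.0000, 0.0000, 0.0000).
‖u_3‖ = 3.0000, so q_3 = (-1.0000, 0.0000, 0.0000).

Q = [[0.0000, 0.0000, -1.0000], [-0.5547, 0.8321, 0.0000], [0.8321, 0.5547, 0.0000]], R = [[3.6056, -5.5470, -2.4962], [0.0000, 1.1094, 1.9415], [0.0000, 0.0000, 3.0000]]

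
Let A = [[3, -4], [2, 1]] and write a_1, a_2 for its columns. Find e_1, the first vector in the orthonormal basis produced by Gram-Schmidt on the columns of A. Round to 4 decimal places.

a_1 = (3, 2); ‖a_1‖ = 3.6056, so e_1 = (0.8321, 0.5547).

e_1 = (0.8321, 0.5547)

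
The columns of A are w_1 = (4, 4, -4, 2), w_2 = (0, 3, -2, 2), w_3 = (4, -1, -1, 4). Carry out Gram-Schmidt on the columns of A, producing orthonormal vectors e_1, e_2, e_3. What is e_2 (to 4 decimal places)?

e_2 = (-0.7586, 0.4741, -0.0632, 0.4425)

w_1 = (4, 4, -4, 2); ‖w_1‖ = 7.2111, so e_1 = (0.5547, 0.5547, -0.5547, 0.2774).
e_1·w_2 = 0.5547·0 + 0.5547·3 + (-0.5547)·(-2) + 0.2774·2 = 3.3282.
u_2 = w_2 − 3.3282·e_1 = (-1.8462, 1.1538, -0.1538, 1.0769).
‖u_2‖ = 2.4337, so e_2 = (-0.7586, 0.4741, -0.0632, 0.4425).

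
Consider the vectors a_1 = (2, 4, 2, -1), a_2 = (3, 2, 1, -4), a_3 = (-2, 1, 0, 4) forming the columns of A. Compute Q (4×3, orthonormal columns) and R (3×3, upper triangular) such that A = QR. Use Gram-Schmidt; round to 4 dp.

Q = [[0.4000, 0.3742, 0.0000], [0.8000, -0.3207, 0.4472], [0.4000, -0.1604, -0.8944], [-0.2000, -0.8552, 0.0000]], R = [[5.0000, 4.0000, -0.8000], [0.0000, 3.7417, -4.4900], [0.0000, 0.0000, 0.4472]]

a_1 = (2, 4, 2, -1); ‖a_1‖ = 5.0000, so e_1 = (0.4000, 0.8000, 0.4000, -0.2000).
e_1·a_2 = 0.4000·3 + 0.8000·2 + 0.4000·1 + (-0.2000)·(-4) = 4.0000.
u_2 = a_2 − 4.0000·e_1 = (1.4000, -1.2000, -0.6000, -3.2000).
‖u_2‖ = 3.7417, so e_2 = (0.3742, -0.3207, -0.1604, -0.8552).
e_1·a_3 = 0.4000·(-2) + 0.8000·1 + 0.4000·0 + (-0.2000)·4 = -0.8000; e_2·a_3 = 0.3742·(-2) + (-0.3207)·1 + (-0.1604)·0 + (-0.8552)·4 = -4.4900.
u_3 = a_3 + 0.8000·e_1 + 4.4900·e_2 = (0.0000, 0.2000, -0.4000, 0.0000).
‖u_3‖ = 0.4472, so e_3 = (0.0000, 0.4472, -0.8944, 0.0000).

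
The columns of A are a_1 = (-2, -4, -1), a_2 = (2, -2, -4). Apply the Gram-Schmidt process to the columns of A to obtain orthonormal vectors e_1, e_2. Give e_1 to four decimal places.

a_1 = (-2, -4, -1); ‖a_1‖ = 4.5826, so e_1 = (-0.4364, -0.8729, -0.2182).

e_1 = (-0.4364, -0.8729, -0.2182)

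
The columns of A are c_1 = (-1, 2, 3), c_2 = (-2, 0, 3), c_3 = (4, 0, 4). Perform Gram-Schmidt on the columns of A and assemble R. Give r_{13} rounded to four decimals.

c_1 = (-1, 2, 3); ‖c_1‖ = 3.7417, so e_1 = (-0.2673, 0.5345, 0.8018).
r_{13} = e_1·c_3 = 2.1381.

r_{13} = 2.1381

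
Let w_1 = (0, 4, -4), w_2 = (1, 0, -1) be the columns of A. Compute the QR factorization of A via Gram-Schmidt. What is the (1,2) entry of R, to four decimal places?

r_{12} = 0.7071

w_1 = (0, 4, -4); ‖w_1‖ = 5.6569, so e_1 = (0.0000, 0.7071, -0.7071).
r_{12} = e_1·w_2 = 0.7071.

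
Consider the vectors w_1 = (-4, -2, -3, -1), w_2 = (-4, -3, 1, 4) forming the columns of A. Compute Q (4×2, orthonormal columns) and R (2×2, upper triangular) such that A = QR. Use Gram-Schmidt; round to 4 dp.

e_1 = w_1/‖w_1‖ = (-4, -2, -3, -1)/5.4772 = (-0.7303, -0.3651, -0.5477, -0.1826).
r_{12} = e_1·w_2 = 2.7386.
u_2 = w_2 − 2.7386·e_1 = (-2.0000, -2.0000, 2.5000, 4.5000).
‖u_2‖ = 5.8737, so e_2 = (-0.3405, -0.3405, 0.4256, 0.7661).

Q = [[-0.7303, -0.3405], [-0.3651, -0.3405], [-0.5477, 0.4256], [-0.1826, 0.7661]], R = [[5.4772, 2.7386], [0.0000, 5.8737]]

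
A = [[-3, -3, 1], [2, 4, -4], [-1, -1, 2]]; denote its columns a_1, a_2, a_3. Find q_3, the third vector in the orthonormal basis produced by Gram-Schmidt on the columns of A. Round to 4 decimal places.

q_3 = (-0.3162, 0.0000, 0.9487)

a_1 = (-3, 2, -1); ‖a_1‖ = 3.7417, so q_1 = (-0.8018, 0.5345, -0.2673).
q_1·a_2 = (-0.8018)·(-3) + 0.5345·4 + (-0.2673)·(-1) = 4.8107.
u_2 = a_2 − 4.8107·q_1 = (0.8571, 1.4286, 0.2857).
‖u_2‖ = 1.6903, so q_2 = (0.5071, 0.8452, 0.1690).
q_1·a_3 = (-0.8018)·1 + 0.5345·(-4) + (-0.2673)·2 = -3.4744; q_2·a_3 = 0.5071·1 + 0.8452·(-4) + 0.1690·2 = -2.5355.
u_3 = a_3 + 3.4744·q_1 + 2.5355·q_2 = (-0.5000, 0.0000, 1.5000).
‖u_3‖ = 1.5811, so q_3 = (-0.3162, 0.0000, 0.9487).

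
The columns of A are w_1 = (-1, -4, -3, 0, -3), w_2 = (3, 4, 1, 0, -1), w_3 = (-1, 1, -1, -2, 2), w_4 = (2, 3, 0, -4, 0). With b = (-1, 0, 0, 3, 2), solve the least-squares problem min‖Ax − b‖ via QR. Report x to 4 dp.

x = (-0.1645, 0.5483, 0.8812, -1.1760)

w_1 = (-1, -4, -3, 0, -3); ‖w_1‖ = 5.9161, so q_1 = (-0.1690, -0.6761, -0.5071, 0.0000, -0.5071).
q_1·w_2 = (-0.1690)·3 + (-0.6761)·4 + (-0.5071)·1 + 0.0000·0 + (-0.5071)·(-1) = -3.2116.
u_2 = w_2 + 3.2116·q_1 = (2.4571, 1.8286, -0.6286, 0.0000, -2.6286).
‖u_2‖ = 4.0848, so q_2 = (0.6015, 0.4477, -0.1539, 0.0000, -0.6435).
q_1·w_3 = (-0.1690)·(-1) + (-0.6761)·1 + (-0.5071)·(-1) + 0.0000·(-2) + (-0.5071)·2 = -1.0142; q_2·w_3 = 0.6015·(-1) + 0.4477·1 + (-0.1539)·(-1) + 0.0000·(-2) + (-0.6435)·2 = -1.2870.
u_3 = w_3 + 1.0142·q_1 + 1.2870·q_2 = (-0.3973, 0.8904, -1.7123, -2.0000, 0.6575).
‖u_3‖ = 2.8836, so q_3 = (-0.1378, 0.3088, -0.5938, -0.6936, 0.2280).
q_1·w_4 = (-0.1690)·2 + (-0.6761)·3 + (-0.5071)·0 + 0.0000·(-4) + (-0.5071)·0 = -2.3664; q_2·w_4 = 0.6015·2 + 0.4477·3 + (-0.1539)·0 + 0.0000·(-4) + (-0.6435)·0 = 2.5460; q_3·w_4 = (-0.1378)·2 + 0.3088·3 + (-0.5938)·0 + (-0.6936)·(-4) + 0.2280·0 = 3.4251.
u_4 = w_4 + 2.3664·q_1 − 2.5460·q_2 − 3.4251·q_3 = (0.5404, -0.7974, 1.2257, -1.6244, -0.3427).
‖u_4‖ = 2.2773, so q_4 = (0.2373, -0.3501, 0.5382, -0.7133, -0.1505).
Qᵀb = (-0.8452, -1.8885, -1.4869, -2.6781).
Back-substitute: x_4 = -2.6781/2.2773 = -1.1760.
x_3 = (-1.4869 − 3.4251·(-1.1760))/2.8836 = 0.8812.
x_2 = (-1.8885 + 1.2870·0.8812 − 2.5460·(-1.1760))/4.0848 = 0.5483.
x_1 = (-0.8452 + 3.2116·0.5483 + 1.0142·0.8812 + 2.3664·(-1.1760))/5.9161 = -0.1645.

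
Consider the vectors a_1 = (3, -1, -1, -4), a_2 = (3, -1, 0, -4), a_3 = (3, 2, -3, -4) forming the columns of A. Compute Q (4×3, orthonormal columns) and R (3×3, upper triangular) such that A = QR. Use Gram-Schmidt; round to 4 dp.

a_1 = (3, -1, -1, -4); ‖a_1‖ = 5.1962, so q_1 = (0.5774, -0.1925, -0.1925, -0.7698).
q_1·a_2 = 0.5774·3 + (-0.1925)·(-1) + (-0.1925)·0 + (-0.7698)·(-4) = 5.0037.
u_2 = a_2 − 5.0037·q_1 = (0.1111, -0.0370, 0.9630, -0.1481).
‖u_2‖ = 0.9813, so q_2 = (0.1132, -0.0377, 0.9813, -0.1510).
q_1·a_3 = 0.5774·3 + (-0.1925)·2 + (-0.1925)·(-3) + (-0.7698)·(-4) = 5.0037; q_2·a_3 = 0.1132·3 + (-0.0377)·2 + 0.9813·(-3) + (-0.1510)·(-4) = -2.0758.
u_3 = a_3 − 5.0037·q_1 + 2.0758·q_2 = (0.3462, 2.8846, 0.0000, -0.4615).
‖u_3‖ = 2.9417, so q_3 = (0.1177, 0.9806, 0.0000, -0.1569).

Q = [[0.5774, 0.1132, 0.1177], [-0.1925, -0.0377, 0.9806], [-0.1925, 0.9813, 0.0000], [-0.7698, -0.1510, -0.1569]], R = [[5.1962, 5.0037, 5.0037], [0.0000, 0.9813, -2.0758], [0.0000, 0.0000, 2.9417]]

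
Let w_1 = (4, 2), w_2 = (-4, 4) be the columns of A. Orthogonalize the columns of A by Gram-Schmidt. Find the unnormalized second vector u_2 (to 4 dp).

u_2 = (-2.4000, 4.8000)

e_1 = w_1/‖w_1‖ = (4, 2)/4.4721 = (0.8944, 0.4472).
r_{12} = e_1·w_2 = -1.7889.
u_2 = w_2 + 1.7889·e_1 = (-2.4000, 4.8000).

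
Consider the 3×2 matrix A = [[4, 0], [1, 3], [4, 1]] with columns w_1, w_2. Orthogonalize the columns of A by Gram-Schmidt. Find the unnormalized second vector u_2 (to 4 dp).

u_2 = (-0.8485, 2.7879, 0.1515)

e_1 = w_1/‖w_1‖ = (4, 1, 4)/5.7446 = (0.6963, 0.1741, 0.6963).
r_{12} = e_1·w_2 = 1.2185.
u_2 = w_2 − 1.2185·e_1 = (-0.8485, 2.7879, 0.1515).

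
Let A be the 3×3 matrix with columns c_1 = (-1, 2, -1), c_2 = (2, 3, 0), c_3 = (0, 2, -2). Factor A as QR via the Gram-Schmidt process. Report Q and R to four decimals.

c_1 = (-1, 2, -1); ‖c_1‖ = 2.4495, so e_1 = (-0.4082, 0.8165, -0.4082).
e_1·c_2 = (-0.4082)·2 + 0.8165·3 + (-0.4082)·0 = 1.6330.
u_2 = c_2 − 1.6330·e_1 = (2.6667, 1.6667, 0.6667).
‖u_2‖ = 3.2146, so e_2 = (0.8296, 0.5185, 0.2074).
e_1·c_3 = (-0.4082)·0 + 0.8165·2 + (-0.4082)·(-2) = 2.4495; e_2·c_3 = 0.8296·0 + 0.5185·2 + 0.2074·(-2) = 0.6222.
u_3 = c_3 − 2.4495·e_1 − 0.6222·e_2 = (0.4839, -0.3226, -1.1290).
‖u_3‖ = 1.2700, so e_3 = (0.3810, -0.2540, -0.8890).

Q = [[-0.4082, 0.8296, 0.3810], [0.8165, 0.5185, -0.2540], [-0.4082, 0.2074, -0.8890]], R = [[2.4495, 1.6330, 2.4495], [0.0000, 3.2146, 0.6222], [0.0000, 0.0000, 1.2700]]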